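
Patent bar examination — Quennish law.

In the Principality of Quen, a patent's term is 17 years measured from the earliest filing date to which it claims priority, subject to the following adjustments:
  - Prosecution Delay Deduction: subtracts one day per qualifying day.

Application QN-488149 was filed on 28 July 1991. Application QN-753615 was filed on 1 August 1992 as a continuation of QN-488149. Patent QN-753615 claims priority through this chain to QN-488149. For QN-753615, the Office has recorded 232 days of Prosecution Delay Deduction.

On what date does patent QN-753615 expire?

Earliest priority filing: 28 July 1991.
Base term: 28 July 1991 + 17 years → 28 July 2008.
Prosecution Delay Deduction: −232 days → 9 December 2007.

2007-12-09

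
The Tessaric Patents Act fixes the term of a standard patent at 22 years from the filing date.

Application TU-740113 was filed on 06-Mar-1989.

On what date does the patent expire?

March 6, 2011

Filing date + 22 years → 6 March 2011.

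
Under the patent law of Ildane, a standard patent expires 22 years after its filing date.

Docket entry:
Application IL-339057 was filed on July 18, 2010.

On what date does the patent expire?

Filing date + 22 years → 18 July 2032.

2032-07-18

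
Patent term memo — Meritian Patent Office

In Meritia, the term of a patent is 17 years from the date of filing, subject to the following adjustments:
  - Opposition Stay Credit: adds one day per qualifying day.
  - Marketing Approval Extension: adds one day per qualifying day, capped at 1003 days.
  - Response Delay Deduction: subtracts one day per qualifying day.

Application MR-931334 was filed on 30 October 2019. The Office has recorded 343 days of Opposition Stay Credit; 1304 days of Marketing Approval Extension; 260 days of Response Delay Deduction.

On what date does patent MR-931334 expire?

2039-10-21

Base term: filing date + 17 years → 30 October 2036.
Opposition Stay Credit: +343 days → 8 October 2037.
Marketing Approval Extension: 1304 days claimed exceeds the 1003-day cap, so +1003 days → 7 July 2040.
Response Delay Deduction: −260 days → 21 October 2039.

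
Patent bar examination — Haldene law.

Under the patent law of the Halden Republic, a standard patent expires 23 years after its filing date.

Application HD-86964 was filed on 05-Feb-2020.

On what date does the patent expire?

2043-02-05

Filing date + 23 years → 5 February 2043.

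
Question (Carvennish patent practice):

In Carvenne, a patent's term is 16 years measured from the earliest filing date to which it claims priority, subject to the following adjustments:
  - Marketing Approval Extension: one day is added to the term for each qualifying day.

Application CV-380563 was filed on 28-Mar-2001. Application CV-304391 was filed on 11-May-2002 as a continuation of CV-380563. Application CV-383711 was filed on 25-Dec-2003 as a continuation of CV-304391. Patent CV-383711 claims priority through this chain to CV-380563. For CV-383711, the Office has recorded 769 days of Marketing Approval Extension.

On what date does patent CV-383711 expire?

2019-05-06

Earliest priority filing: 28 March 2001.
Base term: 28 March 2001 + 16 years → 28 March 2017.
Marketing Approval Extension: +769 days → 6 May 2019.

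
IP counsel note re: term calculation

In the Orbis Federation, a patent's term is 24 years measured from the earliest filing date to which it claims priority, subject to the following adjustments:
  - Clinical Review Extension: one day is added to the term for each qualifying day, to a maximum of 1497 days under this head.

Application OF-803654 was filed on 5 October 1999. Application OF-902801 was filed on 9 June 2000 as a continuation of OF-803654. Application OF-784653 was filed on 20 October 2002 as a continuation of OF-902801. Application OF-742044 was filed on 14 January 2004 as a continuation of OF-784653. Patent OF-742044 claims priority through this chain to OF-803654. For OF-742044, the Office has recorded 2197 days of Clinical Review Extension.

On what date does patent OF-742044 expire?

Earliest priority filing: 5 October 1999.
Base term: 5 October 1999 + 24 years → 5 October 2023.
Clinical Review Extension: 2197 days claimed exceeds the 1497-day cap, so +1497 days → 10 November 2027.

2027-11-10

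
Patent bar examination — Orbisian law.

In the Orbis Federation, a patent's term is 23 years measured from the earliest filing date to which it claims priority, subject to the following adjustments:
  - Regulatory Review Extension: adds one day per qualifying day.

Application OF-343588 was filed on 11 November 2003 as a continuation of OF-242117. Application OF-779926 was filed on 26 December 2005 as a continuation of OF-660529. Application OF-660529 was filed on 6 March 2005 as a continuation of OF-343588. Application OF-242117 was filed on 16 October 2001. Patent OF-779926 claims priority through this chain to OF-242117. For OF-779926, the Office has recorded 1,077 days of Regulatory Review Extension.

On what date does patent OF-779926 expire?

2027-09-28

Earliest priority filing: 16 October 2001.
Base term: 16 October 2001 + 23 years → 16 October 2024.
Regulatory Review Extension: +1077 days → 28 September 2027.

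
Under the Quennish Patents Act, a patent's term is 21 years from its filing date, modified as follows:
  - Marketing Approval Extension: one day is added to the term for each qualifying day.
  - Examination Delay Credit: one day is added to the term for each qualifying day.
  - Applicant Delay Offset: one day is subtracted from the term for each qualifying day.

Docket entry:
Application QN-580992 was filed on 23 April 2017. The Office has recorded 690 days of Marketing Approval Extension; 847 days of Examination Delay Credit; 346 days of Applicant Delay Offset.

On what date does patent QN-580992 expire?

Base term: filing date + 21 years → 23 April 2038.
Marketing Approval Extension: +690 days → 13 March 2040.
Examination Delay Credit: +847 days → 8 July 2042.
Applicant Delay Offset: −346 days → 27 July 2041.

2041-07-27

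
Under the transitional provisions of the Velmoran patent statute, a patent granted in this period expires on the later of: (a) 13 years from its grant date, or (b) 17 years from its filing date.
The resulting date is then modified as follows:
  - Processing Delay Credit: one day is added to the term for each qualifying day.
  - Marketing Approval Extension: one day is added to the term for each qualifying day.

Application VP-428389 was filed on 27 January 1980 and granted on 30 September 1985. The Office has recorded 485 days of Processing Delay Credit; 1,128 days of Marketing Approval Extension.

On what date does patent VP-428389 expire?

2003-03-01

(a) grant + 13 years → 30 September 1998.
(b) filing + 17 years → 27 January 1997.
Later of the two: 30 September 1998.
Processing Delay Credit: +485 days → 28 January 2000.
Marketing Approval Extension: +1128 days → 1 March 2003.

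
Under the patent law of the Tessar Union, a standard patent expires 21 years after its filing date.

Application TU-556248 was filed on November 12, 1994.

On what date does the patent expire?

2015-11-12

Filing date + 21 years → 12 November 2015.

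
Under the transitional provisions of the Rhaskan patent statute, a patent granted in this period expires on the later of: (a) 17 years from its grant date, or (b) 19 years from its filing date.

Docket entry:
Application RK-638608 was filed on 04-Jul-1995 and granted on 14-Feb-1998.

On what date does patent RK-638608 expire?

2015-02-14

(a) grant + 17 years → 14 February 2015.
(b) filing + 19 years → 4 July 2014.
Later of the two: 14 February 2015.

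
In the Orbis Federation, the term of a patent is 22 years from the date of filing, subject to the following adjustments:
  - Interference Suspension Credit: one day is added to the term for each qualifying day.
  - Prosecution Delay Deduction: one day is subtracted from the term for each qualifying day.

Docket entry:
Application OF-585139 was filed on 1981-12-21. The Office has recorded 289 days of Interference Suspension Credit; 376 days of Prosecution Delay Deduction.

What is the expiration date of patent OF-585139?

Base term: filing date + 22 years → 21 December 2003.
Interference Suspension Credit: +289 days → 5 October 2004.
Prosecution Delay Deduction: −376 days → 25 September 2003.

September 25, 2003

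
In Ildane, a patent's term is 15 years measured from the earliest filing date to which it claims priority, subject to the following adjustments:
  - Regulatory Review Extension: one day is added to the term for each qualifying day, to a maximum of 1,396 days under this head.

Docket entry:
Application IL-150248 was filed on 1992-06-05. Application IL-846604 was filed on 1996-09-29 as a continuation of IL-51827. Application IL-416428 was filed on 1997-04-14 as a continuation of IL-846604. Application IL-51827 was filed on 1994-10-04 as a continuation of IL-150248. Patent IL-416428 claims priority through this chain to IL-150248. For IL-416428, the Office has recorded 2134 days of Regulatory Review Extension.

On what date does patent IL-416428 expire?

April 1, 2011

Earliest priority filing: 5 June 1992.
Base term: 5 June 1992 + 15 years → 5 June 2007.
Regulatory Review Extension: 2134 days claimed exceeds the 1396-day cap, so +1396 days → 1 April 2011.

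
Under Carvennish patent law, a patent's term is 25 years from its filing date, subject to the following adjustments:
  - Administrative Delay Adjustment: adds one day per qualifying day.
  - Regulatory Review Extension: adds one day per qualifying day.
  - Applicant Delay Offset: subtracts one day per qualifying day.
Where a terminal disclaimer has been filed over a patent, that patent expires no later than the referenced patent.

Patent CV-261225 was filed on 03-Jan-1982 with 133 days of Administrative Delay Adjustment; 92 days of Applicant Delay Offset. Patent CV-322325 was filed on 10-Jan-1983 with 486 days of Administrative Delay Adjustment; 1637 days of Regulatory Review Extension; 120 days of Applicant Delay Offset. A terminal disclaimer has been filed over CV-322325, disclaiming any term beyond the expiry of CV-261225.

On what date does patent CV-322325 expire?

Natural term of CV-322325:
  Base: filing + 25 years → 10 January 2008.
  Administrative Delay Adjustment: +486 days → 10 May 2009.
  Regulatory Review Extension: +1637 days → 2 November 2013.
  Applicant Delay Offset: −120 days → 5 July 2013.
Expiry of referenced patent CV-261225:
  Base: filing + 25 years → 3 January 2007.
  Administrative Delay Adjustment: +133 days → 16 May 2007.
  Applicant Delay Offset: −92 days → 13 February 2007.
Terminal disclaimer: CV-322325 expires on the earlier of 5 July 2013 and 13 February 2007.

February 13, 2007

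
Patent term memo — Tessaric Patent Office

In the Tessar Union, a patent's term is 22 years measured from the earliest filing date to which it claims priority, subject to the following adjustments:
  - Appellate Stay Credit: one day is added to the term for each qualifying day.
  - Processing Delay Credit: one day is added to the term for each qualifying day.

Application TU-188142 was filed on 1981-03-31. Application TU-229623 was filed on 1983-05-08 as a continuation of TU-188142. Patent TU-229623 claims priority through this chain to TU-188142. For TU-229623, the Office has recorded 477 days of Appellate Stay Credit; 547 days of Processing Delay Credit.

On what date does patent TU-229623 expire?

2006-01-18

Earliest priority filing: 31 March 1981.
Base term: 31 March 1981 + 22 years → 31 March 2003.
Appellate Stay Credit: +477 days → 20 July 2004.
Processing Delay Credit: +547 days → 18 January 2006.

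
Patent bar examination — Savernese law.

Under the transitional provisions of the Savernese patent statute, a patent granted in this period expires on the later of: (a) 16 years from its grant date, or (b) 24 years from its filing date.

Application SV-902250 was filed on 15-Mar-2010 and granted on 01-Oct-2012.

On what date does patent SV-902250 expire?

(a) grant + 16 years → 1 October 2028.
(b) filing + 24 years → 15 March 2034.
Later of the two: 15 March 2034.

March 15, 2034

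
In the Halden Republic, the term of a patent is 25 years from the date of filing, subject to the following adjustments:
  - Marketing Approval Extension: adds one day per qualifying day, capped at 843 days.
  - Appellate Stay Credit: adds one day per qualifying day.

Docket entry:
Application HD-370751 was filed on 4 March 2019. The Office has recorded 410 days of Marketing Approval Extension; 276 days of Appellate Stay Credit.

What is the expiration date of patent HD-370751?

January 19, 2046

Base term: filing date + 25 years → 4 March 2044.
Marketing Approval Extension: 410 days (within the 843-day cap) → +410 days → 18 April 2045.
Appellate Stay Credit: +276 days → 19 January 2046.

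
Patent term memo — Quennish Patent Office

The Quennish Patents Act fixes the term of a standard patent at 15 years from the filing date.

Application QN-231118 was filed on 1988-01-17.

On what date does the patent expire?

Filing date + 15 years → 17 January 2003.

January 17, 2003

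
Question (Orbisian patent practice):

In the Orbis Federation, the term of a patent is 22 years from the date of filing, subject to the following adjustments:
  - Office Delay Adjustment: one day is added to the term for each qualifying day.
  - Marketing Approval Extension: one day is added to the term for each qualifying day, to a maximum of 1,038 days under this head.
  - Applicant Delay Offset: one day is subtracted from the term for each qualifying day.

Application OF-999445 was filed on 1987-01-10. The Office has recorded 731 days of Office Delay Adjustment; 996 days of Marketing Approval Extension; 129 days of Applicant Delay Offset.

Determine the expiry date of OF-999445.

2013-05-27

Base term: filing date + 22 years → 10 January 2009.
Office Delay Adjustment: +731 days → 11 January 2011.
Marketing Approval Extension: 996 days (within the 1038-day cap) → +996 days → 3 October 2013.
Applicant Delay Offset: −129 days → 27 May 2013.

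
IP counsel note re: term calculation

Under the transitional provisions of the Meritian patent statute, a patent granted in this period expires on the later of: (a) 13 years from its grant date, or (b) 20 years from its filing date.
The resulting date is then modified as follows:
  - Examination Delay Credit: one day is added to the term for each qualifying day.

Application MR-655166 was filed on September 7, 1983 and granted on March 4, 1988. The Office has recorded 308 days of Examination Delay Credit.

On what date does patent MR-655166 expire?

(a) grant + 13 years → 4 March 2001.
(b) filing + 20 years → 7 September 2003.
Later of the two: 7 September 2003.
Examination Delay Credit: +308 days → 11 July 2004.

2004-07-11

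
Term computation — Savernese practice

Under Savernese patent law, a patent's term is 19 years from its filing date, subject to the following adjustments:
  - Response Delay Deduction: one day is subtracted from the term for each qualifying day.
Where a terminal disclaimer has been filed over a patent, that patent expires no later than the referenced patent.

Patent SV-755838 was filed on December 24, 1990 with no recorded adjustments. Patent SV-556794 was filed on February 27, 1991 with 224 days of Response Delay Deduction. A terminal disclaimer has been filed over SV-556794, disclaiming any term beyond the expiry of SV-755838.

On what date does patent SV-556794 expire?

2009-07-18

Natural term of SV-556794:
  Base: filing + 19 years → 27 February 2010.
  Response Delay Deduction: −224 days → 18 July 2009.
Expiry of referenced patent SV-755838:
  Base: filing + 19 years → 24 December 2009.
Terminal disclaimer: SV-556794 expires on the earlier of 18 July 2009 and 24 December 2009.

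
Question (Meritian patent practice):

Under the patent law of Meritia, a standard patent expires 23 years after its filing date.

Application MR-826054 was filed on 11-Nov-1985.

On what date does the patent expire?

Filing date + 23 years → 11 November 2008.

November 11, 2008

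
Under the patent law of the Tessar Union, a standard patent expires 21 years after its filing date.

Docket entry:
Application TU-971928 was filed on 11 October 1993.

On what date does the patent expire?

Filing date + 21 years → 11 October 2014.

October 11, 2014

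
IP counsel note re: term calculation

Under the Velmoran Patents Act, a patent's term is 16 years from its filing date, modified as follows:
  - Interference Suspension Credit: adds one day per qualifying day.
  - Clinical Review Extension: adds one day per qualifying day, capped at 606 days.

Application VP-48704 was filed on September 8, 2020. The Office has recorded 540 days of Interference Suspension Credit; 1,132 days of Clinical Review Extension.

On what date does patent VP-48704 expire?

October 29, 2039

Base term: filing date + 16 years → 8 September 2036.
Interference Suspension Credit: +540 days → 2 March 2038.
Clinical Review Extension: 1132 days claimed exceeds the 606-day cap, so +606 days → 29 October 2039.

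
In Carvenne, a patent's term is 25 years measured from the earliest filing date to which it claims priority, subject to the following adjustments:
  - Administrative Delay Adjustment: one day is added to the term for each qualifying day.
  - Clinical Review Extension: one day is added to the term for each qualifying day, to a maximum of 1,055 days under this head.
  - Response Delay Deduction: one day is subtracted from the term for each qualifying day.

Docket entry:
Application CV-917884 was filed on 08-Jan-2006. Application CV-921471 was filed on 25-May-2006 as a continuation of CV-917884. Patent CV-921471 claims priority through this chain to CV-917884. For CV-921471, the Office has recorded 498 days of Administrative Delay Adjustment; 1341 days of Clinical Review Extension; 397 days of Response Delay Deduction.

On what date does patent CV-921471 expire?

Earliest priority filing: 8 January 2006.
Base term: 8 January 2006 + 25 years → 8 January 2031.
Administrative Delay Adjustment: +498 days → 20 May 2032.
Clinical Review Extension: 1341 days claimed exceeds the 1055-day cap, so +1055 days → 10 April 2035.
Response Delay Deduction: −397 days → 9 March 2034.

March 9, 2034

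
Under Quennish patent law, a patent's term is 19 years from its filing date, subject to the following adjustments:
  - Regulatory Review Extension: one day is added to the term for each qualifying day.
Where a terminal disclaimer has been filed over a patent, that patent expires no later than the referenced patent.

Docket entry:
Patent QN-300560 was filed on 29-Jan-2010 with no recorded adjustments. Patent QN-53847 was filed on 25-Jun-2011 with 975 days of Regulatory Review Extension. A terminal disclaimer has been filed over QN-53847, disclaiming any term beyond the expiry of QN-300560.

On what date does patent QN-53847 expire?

January 29, 2029

Natural term of QN-53847:
  Base: filing + 19 years → 25 June 2030.
  Regulatory Review Extension: +975 days → 24 February 2033.
Expiry of referenced patent QN-300560:
  Base: filing + 19 years → 29 January 2029.
Terminal disclaimer: QN-53847 expires on the earlier of 24 February 2033 and 29 January 2029.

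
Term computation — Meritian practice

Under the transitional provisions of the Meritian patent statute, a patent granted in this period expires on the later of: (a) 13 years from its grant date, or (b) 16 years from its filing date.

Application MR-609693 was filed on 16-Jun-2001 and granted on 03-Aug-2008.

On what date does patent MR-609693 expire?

(a) grant + 13 years → 3 August 2021.
(b) filing + 16 years → 16 June 2017.
Later of the two: 3 August 2021.

August 3, 2021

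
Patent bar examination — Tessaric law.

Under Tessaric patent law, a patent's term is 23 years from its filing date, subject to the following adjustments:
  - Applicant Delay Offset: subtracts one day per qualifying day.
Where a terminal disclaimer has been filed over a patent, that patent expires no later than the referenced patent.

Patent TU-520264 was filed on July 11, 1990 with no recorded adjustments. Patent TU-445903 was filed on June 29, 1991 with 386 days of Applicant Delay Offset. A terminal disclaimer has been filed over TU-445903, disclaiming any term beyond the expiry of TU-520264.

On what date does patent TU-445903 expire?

Natural term of TU-445903:
  Base: filing + 23 years → 29 June 2014.
  Applicant Delay Offset: −386 days → 8 June 2013.
Expiry of referenced patent TU-520264:
  Base: filing + 23 years → 11 July 2013.
Terminal disclaimer: TU-445903 expires on the earlier of 8 June 2013 and 11 July 2013.

2013-06-08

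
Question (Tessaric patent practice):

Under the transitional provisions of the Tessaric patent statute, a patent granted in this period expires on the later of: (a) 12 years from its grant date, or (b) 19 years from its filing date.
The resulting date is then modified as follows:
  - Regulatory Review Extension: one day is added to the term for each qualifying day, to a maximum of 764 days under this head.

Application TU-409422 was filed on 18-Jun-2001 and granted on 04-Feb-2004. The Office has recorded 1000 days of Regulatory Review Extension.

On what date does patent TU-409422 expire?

2022-07-22

(a) grant + 12 years → 4 February 2016.
(b) filing + 19 years → 18 June 2020.
Later of the two: 18 June 2020.
Regulatory Review Extension: 1000 days claimed exceeds the 764-day cap, so +764 days → 22 July 2022.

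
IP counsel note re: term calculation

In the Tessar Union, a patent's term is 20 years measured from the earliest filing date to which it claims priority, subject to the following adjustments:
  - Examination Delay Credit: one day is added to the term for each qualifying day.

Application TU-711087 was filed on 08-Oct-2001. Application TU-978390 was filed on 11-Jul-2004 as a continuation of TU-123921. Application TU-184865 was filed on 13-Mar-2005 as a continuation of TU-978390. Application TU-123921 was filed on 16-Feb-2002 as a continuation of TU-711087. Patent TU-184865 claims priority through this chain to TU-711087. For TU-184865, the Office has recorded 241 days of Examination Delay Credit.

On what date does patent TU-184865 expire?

2022-06-06

Earliest priority filing: 8 October 2001.
Base term: 8 October 2001 + 20 years → 8 October 2021.
Examination Delay Credit: +241 days → 6 June 2022.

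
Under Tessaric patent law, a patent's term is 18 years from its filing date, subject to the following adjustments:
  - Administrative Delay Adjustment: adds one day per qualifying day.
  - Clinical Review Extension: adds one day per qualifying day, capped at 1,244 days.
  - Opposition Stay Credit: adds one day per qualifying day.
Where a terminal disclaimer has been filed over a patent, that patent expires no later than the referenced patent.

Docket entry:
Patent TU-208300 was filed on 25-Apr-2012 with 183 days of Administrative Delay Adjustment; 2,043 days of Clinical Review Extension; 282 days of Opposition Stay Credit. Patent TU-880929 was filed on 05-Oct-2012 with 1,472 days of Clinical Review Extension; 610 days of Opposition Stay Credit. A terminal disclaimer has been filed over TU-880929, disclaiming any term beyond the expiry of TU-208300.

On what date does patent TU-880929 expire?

2034-12-29

Natural term of TU-880929:
  Base: filing + 18 years → 5 October 2030.
  Clinical Review Extension: 1472 days claimed exceeds the 1244-day cap, so +1244 days → 2 March 2034.
  Opposition Stay Credit: +610 days → 2 November 2035.
Expiry of referenced patent TU-208300:
  Base: filing + 18 years → 25 April 2030.
  Administrative Delay Adjustment: +183 days → 25 October 2030.
  Clinical Review Extension: 2043 days claimed exceeds the 1244-day cap, so +1244 days → 22 March 2034.
  Opposition Stay Credit: +282 days → 29 December 2034.
Terminal disclaimer: TU-880929 expires on the earlier of 2 November 2035 and 29 December 2034.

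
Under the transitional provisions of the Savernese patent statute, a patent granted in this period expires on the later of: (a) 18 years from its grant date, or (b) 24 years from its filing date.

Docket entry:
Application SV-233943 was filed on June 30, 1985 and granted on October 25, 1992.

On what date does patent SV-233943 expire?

(a) grant + 18 years → 25 October 2010.
(b) filing + 24 years → 30 June 2009.
Later of the two: 25 October 2010.

2010-10-25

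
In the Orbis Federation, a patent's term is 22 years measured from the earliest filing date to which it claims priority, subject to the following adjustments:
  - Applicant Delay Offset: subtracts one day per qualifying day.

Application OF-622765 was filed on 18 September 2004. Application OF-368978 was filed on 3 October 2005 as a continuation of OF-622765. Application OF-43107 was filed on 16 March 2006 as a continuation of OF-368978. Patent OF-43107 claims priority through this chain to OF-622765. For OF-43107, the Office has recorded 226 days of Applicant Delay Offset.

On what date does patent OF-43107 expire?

Earliest priority filing: 18 September 2004.
Base term: 18 September 2004 + 22 years → 18 September 2026.
Applicant Delay Offset: −226 days → 4 February 2026.

2026-02-04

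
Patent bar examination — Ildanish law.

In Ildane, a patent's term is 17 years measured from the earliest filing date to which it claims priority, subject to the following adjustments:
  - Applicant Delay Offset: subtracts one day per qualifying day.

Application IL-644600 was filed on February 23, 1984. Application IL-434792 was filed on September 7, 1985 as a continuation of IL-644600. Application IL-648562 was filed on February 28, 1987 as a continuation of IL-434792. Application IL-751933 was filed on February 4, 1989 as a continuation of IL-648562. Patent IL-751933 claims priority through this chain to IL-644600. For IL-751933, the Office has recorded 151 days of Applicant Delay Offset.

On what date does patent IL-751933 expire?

Earliest priority filing: 23 February 1984.
Base term: 23 February 1984 + 17 years → 23 February 2001.
Applicant Delay Offset: −151 days → 25 September 2000.

September 25, 2000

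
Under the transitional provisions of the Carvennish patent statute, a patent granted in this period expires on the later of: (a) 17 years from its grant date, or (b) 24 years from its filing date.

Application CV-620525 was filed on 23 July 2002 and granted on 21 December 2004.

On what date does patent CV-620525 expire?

(a) grant + 17 years → 21 December 2021.
(b) filing + 24 years → 23 July 2026.
Later of the two: 23 July 2026.

2026-07-23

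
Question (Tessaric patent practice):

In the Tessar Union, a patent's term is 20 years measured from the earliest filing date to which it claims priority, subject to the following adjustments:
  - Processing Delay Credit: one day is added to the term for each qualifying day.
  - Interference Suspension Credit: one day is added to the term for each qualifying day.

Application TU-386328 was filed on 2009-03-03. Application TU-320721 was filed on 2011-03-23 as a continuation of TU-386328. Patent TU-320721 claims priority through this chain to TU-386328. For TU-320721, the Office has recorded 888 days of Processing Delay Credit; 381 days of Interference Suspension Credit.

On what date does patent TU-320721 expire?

Earliest priority filing: 3 March 2009.
Base term: 3 March 2009 + 20 years → 3 March 2029.
Processing Delay Credit: +888 days → 8 August 2031.
Interference Suspension Credit: +381 days → 23 August 2032.

August 23, 2032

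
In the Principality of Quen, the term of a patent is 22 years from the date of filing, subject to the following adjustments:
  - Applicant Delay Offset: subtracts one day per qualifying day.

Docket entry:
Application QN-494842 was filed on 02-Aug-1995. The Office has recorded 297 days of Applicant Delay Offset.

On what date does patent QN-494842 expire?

2016-10-09

Base term: filing date + 22 years → 2 August 2017.
Applicant Delay Offset: −297 days → 9 October 2016.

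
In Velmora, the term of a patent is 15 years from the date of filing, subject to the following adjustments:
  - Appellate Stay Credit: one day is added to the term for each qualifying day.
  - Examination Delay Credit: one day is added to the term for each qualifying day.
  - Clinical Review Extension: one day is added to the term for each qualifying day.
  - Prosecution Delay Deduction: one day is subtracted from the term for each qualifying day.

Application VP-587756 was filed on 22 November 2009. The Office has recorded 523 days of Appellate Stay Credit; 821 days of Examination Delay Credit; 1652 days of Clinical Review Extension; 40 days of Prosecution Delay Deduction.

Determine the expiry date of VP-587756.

December 26, 2032

Base term: filing date + 15 years → 22 November 2024.
Appellate Stay Credit: +523 days → 29 April 2026.
Examination Delay Credit: +821 days → 28 July 2028.
Clinical Review Extension: +1652 days → 4 February 2033.
Prosecution Delay Deduction: −40 days → 26 December 2032.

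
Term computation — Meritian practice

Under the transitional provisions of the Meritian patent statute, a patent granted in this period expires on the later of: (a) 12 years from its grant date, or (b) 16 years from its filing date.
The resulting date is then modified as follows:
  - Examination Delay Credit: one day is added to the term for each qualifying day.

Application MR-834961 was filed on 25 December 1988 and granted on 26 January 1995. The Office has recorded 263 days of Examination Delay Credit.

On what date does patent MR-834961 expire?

(a) grant + 12 years → 26 January 2007.
(b) filing + 16 years → 25 December 2004.
Later of the two: 26 January 2007.
Examination Delay Credit: +263 days → 16 October 2007.

October 16, 2007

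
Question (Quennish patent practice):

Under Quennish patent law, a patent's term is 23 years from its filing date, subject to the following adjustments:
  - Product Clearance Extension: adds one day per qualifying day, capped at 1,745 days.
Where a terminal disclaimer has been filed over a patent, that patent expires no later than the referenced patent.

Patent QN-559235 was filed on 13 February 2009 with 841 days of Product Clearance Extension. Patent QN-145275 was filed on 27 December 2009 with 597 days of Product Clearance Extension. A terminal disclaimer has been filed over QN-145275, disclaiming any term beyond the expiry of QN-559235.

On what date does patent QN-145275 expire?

Natural term of QN-145275:
  Base: filing + 23 years → 27 December 2032.
  Product Clearance Extension: 597 days (within the 1745-day cap) → +597 days → 16 August 2034.
Expiry of referenced patent QN-559235:
  Base: filing + 23 years → 13 February 2032.
  Product Clearance Extension: 841 days (within the 1745-day cap) → +841 days → 3 June 2034.
Terminal disclaimer: QN-145275 expires on the earlier of 16 August 2034 and 3 June 2034.

June 3, 2034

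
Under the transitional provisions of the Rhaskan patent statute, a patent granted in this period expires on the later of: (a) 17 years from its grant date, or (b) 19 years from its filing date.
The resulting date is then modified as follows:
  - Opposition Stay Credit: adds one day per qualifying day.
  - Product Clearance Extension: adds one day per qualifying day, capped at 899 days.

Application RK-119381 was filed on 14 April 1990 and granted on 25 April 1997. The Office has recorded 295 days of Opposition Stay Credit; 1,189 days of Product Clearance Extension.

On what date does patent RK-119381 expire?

August 1, 2017

(a) grant + 17 years → 25 April 2014.
(b) filing + 19 years → 14 April 2009.
Later of the two: 25 April 2014.
Opposition Stay Credit: +295 days → 14 February 2015.
Product Clearance Extension: 1189 days claimed exceeds the 899-day cap, so +899 days → 1 August 2017.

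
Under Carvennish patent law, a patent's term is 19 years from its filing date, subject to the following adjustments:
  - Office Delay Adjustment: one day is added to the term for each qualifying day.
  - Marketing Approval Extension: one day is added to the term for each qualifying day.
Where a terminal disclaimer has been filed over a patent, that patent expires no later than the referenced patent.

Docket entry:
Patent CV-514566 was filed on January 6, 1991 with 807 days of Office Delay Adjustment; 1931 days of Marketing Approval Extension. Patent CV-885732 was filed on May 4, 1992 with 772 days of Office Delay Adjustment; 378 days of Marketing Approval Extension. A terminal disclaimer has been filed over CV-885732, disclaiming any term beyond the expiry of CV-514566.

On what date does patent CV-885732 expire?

June 27, 2014

Natural term of CV-885732:
  Base: filing + 19 years → 4 May 2011.
  Office Delay Adjustment: +772 days → 14 June 2013.
  Marketing Approval Extension: +378 days → 27 June 2014.
Expiry of referenced patent CV-514566:
  Base: filing + 19 years → 6 January 2010.
  Office Delay Adjustment: +807 days → 23 March 2012.
  Marketing Approval Extension: +1931 days → 6 July 2017.
Terminal disclaimer: CV-885732 expires on the earlier of 27 June 2014 and 6 July 2017.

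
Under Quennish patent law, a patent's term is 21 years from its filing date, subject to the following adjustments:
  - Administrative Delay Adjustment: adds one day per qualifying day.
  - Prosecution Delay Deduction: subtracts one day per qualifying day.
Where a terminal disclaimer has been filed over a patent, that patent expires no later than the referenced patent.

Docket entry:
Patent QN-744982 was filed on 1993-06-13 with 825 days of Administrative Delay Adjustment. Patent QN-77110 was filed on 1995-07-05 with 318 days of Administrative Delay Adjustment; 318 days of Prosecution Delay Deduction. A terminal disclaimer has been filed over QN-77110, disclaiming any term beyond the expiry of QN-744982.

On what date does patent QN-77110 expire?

Natural term of QN-77110:
  Base: filing + 21 years → 5 July 2016.
  Administrative Delay Adjustment: +318 days → 19 May 2017.
  Prosecution Delay Deduction: −318 days → 5 July 2016.
Expiry of referenced patent QN-744982:
  Base: filing + 21 years → 13 June 2014.
  Administrative Delay Adjustment: +825 days → 15 September 2016.
Terminal disclaimer: QN-77110 expires on the earlier of 5 July 2016 and 15 September 2016.

2016-07-05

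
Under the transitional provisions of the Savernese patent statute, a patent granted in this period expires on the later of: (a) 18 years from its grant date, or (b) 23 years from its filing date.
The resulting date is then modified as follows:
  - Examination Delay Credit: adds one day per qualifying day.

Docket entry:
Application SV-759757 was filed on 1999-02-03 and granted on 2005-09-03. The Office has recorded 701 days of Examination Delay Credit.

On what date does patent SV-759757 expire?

2025-08-04

(a) grant + 18 years → 3 September 2023.
(b) filing + 23 years → 3 February 2022.
Later of the two: 3 September 2023.
Examination Delay Credit: +701 days → 4 August 2025.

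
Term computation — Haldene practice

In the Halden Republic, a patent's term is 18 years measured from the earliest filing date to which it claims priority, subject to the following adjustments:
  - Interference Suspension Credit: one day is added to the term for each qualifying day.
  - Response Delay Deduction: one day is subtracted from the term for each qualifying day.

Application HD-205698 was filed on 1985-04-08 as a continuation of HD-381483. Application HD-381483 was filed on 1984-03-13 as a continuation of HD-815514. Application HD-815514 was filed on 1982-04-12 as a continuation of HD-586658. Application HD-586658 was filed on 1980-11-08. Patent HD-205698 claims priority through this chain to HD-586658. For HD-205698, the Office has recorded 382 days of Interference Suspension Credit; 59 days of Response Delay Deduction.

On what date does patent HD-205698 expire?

1999-09-27

Earliest priority filing: 8 November 1980.
Base term: 8 November 1980 + 18 years → 8 November 1998.
Interference Suspension Credit: +382 days → 25 November 1999.
Response Delay Deduction: −59 days → 27 September 1999.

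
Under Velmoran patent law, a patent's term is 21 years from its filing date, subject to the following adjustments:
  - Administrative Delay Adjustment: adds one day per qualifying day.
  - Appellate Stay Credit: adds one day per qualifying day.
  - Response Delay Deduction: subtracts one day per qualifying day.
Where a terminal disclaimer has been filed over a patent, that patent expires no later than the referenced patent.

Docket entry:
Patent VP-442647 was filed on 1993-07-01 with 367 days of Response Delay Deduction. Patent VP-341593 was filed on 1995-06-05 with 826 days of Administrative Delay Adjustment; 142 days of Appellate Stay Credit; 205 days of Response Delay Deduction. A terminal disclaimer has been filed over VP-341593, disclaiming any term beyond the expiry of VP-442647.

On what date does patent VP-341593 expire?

2013-06-29

Natural term of VP-341593:
  Base: filing + 21 years → 5 June 2016.
  Administrative Delay Adjustment: +826 days → 9 September 2018.
  Appellate Stay Credit: +142 days → 29 January 2019.
  Response Delay Deduction: −205 days → 8 July 2018.
Expiry of referenced patent VP-442647:
  Base: filing + 21 years → 1 July 2014.
  Response Delay Deduction: −367 days → 29 June 2013.
Terminal disclaimer: VP-341593 expires on the earlier of 8 July 2018 and 29 June 2013.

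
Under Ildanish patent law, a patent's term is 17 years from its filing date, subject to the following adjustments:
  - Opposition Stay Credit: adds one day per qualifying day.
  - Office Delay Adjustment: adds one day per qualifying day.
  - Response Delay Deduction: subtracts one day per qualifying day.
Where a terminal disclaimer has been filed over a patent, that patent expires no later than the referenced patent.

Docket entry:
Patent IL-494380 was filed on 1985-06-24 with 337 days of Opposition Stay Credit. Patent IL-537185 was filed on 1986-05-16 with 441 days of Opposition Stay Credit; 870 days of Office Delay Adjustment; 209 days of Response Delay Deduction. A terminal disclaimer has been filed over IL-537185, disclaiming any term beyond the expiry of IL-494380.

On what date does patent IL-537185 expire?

May 27, 2003

Natural term of IL-537185:
  Base: filing + 17 years → 16 May 2003.
  Opposition Stay Credit: +441 days → 30 July 2004.
  Office Delay Adjustment: +870 days → 17 December 2006.
  Response Delay Deduction: −209 days → 22 May 2006.
Expiry of referenced patent IL-494380:
  Base: filing + 17 years → 24 June 2002.
  Opposition Stay Credit: +337 days → 27 May 2003.
Terminal disclaimer: IL-537185 expires on the earlier of 22 May 2006 and 27 May 2003.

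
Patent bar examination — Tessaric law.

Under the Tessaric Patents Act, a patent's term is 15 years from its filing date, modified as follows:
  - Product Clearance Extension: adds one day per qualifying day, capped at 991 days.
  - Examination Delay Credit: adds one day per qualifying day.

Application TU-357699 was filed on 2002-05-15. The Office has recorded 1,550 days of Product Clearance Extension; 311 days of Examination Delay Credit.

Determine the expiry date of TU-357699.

December 7, 2020

Base term: filing date + 15 years → 15 May 2017.
Product Clearance Extension: 1550 days claimed exceeds the 991-day cap, so +991 days → 31 January 2020.
Examination Delay Credit: +311 days → 7 December 2020.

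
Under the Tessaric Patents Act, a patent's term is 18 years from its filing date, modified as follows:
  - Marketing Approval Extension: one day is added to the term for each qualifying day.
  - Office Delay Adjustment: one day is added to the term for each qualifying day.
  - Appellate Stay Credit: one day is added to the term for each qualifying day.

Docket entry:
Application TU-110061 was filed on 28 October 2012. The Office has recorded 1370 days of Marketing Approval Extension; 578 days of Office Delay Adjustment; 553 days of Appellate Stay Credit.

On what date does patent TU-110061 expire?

Base term: filing date + 18 years → 28 October 2030.
Marketing Approval Extension: +1370 days → 29 July 2034.
Office Delay Adjustment: +578 days → 27 February 2036.
Appellate Stay Credit: +553 days → 2 September 2037.

2037-09-02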